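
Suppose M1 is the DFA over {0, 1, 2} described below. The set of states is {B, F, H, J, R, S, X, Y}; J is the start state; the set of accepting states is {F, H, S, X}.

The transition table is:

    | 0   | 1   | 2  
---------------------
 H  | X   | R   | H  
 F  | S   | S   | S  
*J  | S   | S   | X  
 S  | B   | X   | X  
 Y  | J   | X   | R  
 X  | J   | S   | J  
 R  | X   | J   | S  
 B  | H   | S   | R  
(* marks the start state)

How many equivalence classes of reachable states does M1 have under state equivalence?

First remove the unreachable states {F,Y}; 6 states remain.
Start with accepting vs non-accepting: {H,S,X} | {B,J,R}.
Split {H,S,X} by δ(·,0) → {S,X} and {H}.
Refine {S,X} on symbol 2: members go to different blocks, giving {S} and {X}.
Refine {B,J,R} on symbol 0: members go to different blocks, giving {J} and {R} and {B}.
The partition is now stable with 6 blocks: {S} | {J} | {H} | {X} | {R} | {B}.

6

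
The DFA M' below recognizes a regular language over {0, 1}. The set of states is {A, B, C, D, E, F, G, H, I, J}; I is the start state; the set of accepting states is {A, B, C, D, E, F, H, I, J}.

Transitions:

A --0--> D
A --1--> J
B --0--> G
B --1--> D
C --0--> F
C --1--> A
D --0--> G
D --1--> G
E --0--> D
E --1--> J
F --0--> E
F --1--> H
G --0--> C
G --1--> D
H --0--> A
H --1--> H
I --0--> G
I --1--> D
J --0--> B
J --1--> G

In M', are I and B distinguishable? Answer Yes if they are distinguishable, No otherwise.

P0 = {A,B,C,D,E,F,H,I,J} | {G}.
Split {A,B,C,D,E,F,H,I,J} by δ(·,0) → {A,C,E,F,H,J} and {B,D,I}.
Refine {A,C,E,F,H,J} on symbol 0: members go to different blocks, giving {A,E,J} and {C,F,H}.
Refine {A,E,J} on symbol 1: members go to different blocks, giving {A,E} and {J}.
Refine {B,D,I} on symbol 1: members go to different blocks, giving {B,I} and {D}.
Split {C,F,H} by δ(·,0) → {F,H} and {C}.
Stable partition: {A,E} | {G} | {B,I} | {F,H} | {J} | {D} | {C} — 7 equivalence classes.
I and B lie in the same block of the stable partition, so they are equivalent — no string distinguishes them.

No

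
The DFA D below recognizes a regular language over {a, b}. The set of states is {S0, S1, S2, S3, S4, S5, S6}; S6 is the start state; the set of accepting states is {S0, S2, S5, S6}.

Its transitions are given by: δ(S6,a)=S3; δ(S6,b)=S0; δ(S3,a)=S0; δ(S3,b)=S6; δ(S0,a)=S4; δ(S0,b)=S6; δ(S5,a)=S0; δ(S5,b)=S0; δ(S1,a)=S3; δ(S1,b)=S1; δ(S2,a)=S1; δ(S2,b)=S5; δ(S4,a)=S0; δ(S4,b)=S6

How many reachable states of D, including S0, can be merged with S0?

Reachable states from the start: {S0,S3,S4,S6}. Unreachable: {S1,S2,S5} — drop them.
P0 = {S0,S6} | {S3,S4}.
The partition is now stable with 2 blocks: {S0,S6} | {S3,S4}.
The equivalence class containing S0 is {S0,S6}, of size 2.

2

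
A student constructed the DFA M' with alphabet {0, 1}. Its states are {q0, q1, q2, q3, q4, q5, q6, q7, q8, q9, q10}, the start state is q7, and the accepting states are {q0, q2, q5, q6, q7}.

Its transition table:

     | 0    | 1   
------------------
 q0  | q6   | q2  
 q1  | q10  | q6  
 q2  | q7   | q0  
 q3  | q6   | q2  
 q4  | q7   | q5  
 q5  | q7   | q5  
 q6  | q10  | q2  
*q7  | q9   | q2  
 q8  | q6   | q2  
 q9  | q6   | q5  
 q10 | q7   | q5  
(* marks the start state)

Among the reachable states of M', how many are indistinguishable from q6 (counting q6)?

2

Reachable states from the start: {q0,q2,q5,q6,q7,q9,q10}. Unreachable: {q1,q3,q4,q8} — drop them.
Start with accepting vs non-accepting: {q0,q2,q5,q6,q7} | {q9,q10}.
On input 0, block {q0,q2,q5,q6,q7} splits into {q0,q2,q5} and {q6,q7}.
Stable partition: {q0,q2,q5} | {q9,q10} | {q6,q7} — 3 equivalence classes.
State q6 belongs to the block {q6,q7}, which has 2 states.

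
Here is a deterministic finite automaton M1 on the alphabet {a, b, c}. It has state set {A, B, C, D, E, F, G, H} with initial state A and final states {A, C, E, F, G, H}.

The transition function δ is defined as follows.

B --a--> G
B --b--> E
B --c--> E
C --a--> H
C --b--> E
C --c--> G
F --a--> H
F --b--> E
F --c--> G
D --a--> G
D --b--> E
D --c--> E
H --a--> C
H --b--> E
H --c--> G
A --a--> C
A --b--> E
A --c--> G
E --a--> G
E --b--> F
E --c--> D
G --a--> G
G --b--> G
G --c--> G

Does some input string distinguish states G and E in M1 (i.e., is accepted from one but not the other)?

Yes

States {B} cannot be reached from the start state, so discard them.
Initial partition by acceptance: {A,C,E,F,G,H} | {D}.
Split {A,C,E,F,G,H} by δ(·,c) → {A,C,F,G,H} and {E}.
Refine {A,C,F,G,H} on symbol b: members go to different blocks, giving {A,C,F,H} and {G}.
No further refinement is possible. Final partition (4 blocks): {A,C,F,H} | {D} | {E} | {G}.
G and E end up in different blocks, so they are distinguishable. For instance, the string 'c' is accepted from only G.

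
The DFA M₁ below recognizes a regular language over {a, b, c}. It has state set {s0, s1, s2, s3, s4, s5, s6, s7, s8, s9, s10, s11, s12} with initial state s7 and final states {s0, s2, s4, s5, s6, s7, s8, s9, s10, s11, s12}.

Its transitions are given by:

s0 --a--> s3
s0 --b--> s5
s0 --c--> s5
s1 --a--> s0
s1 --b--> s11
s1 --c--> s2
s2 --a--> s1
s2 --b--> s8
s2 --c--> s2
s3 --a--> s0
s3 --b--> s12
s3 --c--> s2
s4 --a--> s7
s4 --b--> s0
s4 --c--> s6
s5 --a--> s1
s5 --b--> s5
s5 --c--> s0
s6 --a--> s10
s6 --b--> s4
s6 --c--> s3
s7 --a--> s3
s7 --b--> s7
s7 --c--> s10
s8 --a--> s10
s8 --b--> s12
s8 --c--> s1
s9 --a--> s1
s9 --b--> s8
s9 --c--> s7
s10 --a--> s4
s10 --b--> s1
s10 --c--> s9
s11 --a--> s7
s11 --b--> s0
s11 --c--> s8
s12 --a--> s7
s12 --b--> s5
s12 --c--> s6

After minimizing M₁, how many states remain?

All states are reachable from the start state.
Initial partition by acceptance: {s0,s2,s4,s5,s6,s7,s8,s9,s10,s11,s12} | {s1,s3}.
Refine {s0,s2,s4,s5,s6,s7,s8,s9,s10,s11,s12} on symbol a: members go to different blocks, giving {s4,s6,s8,s10,s11,s12} and {s0,s2,s5,s7,s9}.
Refine {s4,s6,s8,s10,s11,s12} on symbol a: members go to different blocks, giving {s4,s11,s12} and {s6,s8,s10}.
Refine {s0,s2,s5,s7,s9} on symbol b: members go to different blocks, giving {s0,s5,s7} and {s2,s9}.
On input c, block {s0,s5,s7} splits into {s0,s5} and {s7}.
Split {s6,s8,s10} by δ(·,a) → {s6,s8} and {s10}.
Refine {s2,s9} on symbol c: members go to different blocks, giving {s2} and {s9}.
Stable partition: {s4,s11,s12} | {s1,s3} | {s0,s5} | {s6,s8} | {s2} | {s7} | {s10} | {s9} — 8 equivalence classes.

8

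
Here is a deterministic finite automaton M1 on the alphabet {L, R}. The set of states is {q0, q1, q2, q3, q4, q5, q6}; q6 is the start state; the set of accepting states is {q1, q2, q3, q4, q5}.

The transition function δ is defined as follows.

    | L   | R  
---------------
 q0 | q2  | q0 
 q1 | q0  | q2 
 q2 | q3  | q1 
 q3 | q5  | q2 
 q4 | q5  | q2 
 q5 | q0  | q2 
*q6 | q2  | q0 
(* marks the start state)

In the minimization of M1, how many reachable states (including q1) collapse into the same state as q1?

First remove the unreachable states {q4}; 6 states remain.
Initial partition by acceptance: {q1,q2,q3,q5} | {q0,q6}.
Split {q1,q2,q3,q5} by δ(·,L) → {q1,q5} and {q2,q3}.
Refine {q2,q3} on symbol L: members go to different blocks, giving {q2} and {q3}.
The partition is now stable with 4 blocks: {q1,q5} | {q0,q6} | {q2} | {q3}.
The equivalence class containing q1 is {q1,q5}, of size 2.

2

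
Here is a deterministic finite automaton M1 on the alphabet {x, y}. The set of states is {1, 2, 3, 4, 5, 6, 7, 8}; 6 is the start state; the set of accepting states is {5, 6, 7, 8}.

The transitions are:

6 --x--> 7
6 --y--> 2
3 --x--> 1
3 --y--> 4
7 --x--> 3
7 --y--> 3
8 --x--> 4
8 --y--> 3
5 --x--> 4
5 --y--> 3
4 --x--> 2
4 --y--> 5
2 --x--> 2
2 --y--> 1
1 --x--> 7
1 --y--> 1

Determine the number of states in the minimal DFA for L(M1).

First remove the unreachable states {8}; 7 states remain.
Initial partition by acceptance: {5,6,7} | {1,2,3,4}.
On input x, block {5,6,7} splits into {5,7} and {6}.
Split {1,2,3,4} by δ(·,x) → {2,3,4} and {1}.
On input x, block {2,3,4} splits into {2,4} and {3}.
On input x, block {5,7} splits into {5} and {7}.
On input y, block {2,4} splits into {2} and {4}.
No further refinement is possible. Final partition (7 blocks): {5} | {2} | {6} | {1} | {3} | {7} | {4}.

7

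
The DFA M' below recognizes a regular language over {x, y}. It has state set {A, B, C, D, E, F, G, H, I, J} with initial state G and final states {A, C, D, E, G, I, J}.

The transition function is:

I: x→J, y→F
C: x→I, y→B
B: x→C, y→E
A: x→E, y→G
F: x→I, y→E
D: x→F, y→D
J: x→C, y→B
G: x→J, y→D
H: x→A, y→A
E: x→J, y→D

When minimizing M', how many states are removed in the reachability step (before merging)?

Starting at G and following transitions, the reachable set is {B, C, D, E, F, G, I, J}. That leaves A, H unreachable — 2 in total.

2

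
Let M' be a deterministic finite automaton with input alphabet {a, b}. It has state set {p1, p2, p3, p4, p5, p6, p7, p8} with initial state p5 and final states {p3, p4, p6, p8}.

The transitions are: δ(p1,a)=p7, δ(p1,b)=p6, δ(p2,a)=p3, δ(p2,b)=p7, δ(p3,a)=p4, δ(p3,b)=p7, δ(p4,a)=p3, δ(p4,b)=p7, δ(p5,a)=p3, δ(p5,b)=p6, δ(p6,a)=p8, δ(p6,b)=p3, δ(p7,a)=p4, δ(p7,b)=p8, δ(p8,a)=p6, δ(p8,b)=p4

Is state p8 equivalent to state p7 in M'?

No

Reachable states from the start: {p3,p4,p5,p6,p7,p8}. Unreachable: {p1,p2} — drop them.
Start with accepting vs non-accepting: {p3,p4,p6,p8} | {p5,p7}.
Refine {p3,p4,p6,p8} on symbol b: members go to different blocks, giving {p3,p4} and {p6,p8}.
No further refinement is possible. Final partition (3 blocks): {p3,p4} | {p5,p7} | {p6,p8}.
p8 and p7 end up in different blocks, so they are distinguishable. For instance, the string 'ε' is accepted from only p8.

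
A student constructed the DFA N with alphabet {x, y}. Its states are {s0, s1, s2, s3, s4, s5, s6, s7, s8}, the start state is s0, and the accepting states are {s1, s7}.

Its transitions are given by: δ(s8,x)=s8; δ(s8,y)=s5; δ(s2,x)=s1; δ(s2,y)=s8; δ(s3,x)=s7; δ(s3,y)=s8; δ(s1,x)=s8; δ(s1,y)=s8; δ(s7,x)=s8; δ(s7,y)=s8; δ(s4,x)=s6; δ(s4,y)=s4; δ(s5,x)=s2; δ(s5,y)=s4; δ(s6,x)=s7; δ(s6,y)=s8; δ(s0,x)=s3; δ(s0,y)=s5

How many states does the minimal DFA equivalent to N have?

All states are reachable from the start state.
Start with accepting vs non-accepting: {s1,s7} | {s0,s2,s3,s4,s5,s6,s8}.
Split {s0,s2,s3,s4,s5,s6,s8} by δ(·,x) → {s0,s4,s5,s8} and {s2,s3,s6}.
On input x, block {s0,s4,s5,s8} splits into {s0,s4,s5} and {s8}.
Stable partition: {s1,s7} | {s0,s4,s5} | {s2,s3,s6} | {s8} — 4 equivalence classes.

4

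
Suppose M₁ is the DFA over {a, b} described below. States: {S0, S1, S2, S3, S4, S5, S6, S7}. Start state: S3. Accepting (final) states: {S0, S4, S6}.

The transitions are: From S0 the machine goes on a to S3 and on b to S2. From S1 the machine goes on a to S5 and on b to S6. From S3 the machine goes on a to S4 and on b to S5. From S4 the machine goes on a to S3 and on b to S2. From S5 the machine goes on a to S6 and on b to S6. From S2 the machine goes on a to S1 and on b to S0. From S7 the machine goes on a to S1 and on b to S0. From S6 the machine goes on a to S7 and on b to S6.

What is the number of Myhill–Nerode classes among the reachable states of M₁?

6

Initial partition by acceptance: {S0,S4,S6} | {S1,S2,S3,S5,S7}.
On input b, block {S0,S4,S6} splits into {S0,S4} and {S6}.
Refine {S1,S2,S3,S5,S7} on symbol a: members go to different blocks, giving {S1,S2,S7} and {S3} and {S5}.
Split {S1,S2,S7} by δ(·,a) → {S2,S7} and {S1}.
Stable partition: {S0,S4} | {S2,S7} | {S6} | {S3} | {S5} | {S1} — 6 equivalence classes.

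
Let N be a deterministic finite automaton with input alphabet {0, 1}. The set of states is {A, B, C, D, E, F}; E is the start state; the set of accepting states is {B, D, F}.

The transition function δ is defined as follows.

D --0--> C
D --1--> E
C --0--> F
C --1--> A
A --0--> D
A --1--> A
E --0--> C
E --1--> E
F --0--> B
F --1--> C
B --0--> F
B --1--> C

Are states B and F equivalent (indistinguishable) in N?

Yes

Start with accepting vs non-accepting: {B,D,F} | {A,C,E}.
Refine {B,D,F} on symbol 0: members go to different blocks, giving {B,F} and {D}.
Split {A,C,E} by δ(·,0) → {A} and {C} and {E}.
The partition is now stable with 5 blocks: {B,F} | {A} | {D} | {C} | {E}.
B and F lie in the same block of the stable partition, so they are equivalent — no string distinguishes them.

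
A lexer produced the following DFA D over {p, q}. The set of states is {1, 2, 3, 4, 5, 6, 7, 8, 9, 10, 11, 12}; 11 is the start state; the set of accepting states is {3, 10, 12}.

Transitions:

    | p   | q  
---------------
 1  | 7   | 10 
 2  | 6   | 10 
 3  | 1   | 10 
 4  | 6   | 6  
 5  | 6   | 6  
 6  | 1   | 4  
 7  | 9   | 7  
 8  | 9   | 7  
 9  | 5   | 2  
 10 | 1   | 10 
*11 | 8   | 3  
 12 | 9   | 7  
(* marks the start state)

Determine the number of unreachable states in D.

1

BFS from 11 reaches {1, 2, 3, 4, 5, 6, 7, 8, 9, 10, 11}; the 1 state(s) 12 are never visited.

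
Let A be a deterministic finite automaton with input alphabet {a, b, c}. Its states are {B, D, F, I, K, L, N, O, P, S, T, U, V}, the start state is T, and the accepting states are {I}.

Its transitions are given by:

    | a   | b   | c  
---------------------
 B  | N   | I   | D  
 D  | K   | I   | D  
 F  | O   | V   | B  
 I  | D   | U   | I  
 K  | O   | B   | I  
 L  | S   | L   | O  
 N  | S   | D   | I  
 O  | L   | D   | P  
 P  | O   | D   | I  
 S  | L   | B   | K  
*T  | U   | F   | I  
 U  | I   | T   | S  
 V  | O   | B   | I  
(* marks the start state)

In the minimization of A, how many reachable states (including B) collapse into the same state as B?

2

All states are reachable from the start state.
P0 = {I} | {B,D,F,K,L,N,O,P,S,T,U,V}.
Refine {B,D,F,K,L,N,O,P,S,T,U,V} on symbol a: members go to different blocks, giving {B,D,F,K,L,N,O,P,S,T,V} and {U}.
Refine {B,D,F,K,L,N,O,P,S,T,V} on symbol a: members go to different blocks, giving {B,D,F,K,L,N,O,P,S,V} and {T}.
Split {B,D,F,K,L,N,O,P,S,V} by δ(·,b) → {F,K,L,N,O,P,S,V} and {B,D}.
On input b, block {F,K,L,N,O,P,S,V} splits into {K,N,O,P,S,V} and {F,L}.
Refine {K,N,O,P,S,V} on symbol a: members go to different blocks, giving {K,N,P,V} and {O,S}.
Split {F,L} by δ(·,b) → {L} and {F}.
Stable partition: {I} | {K,N,P,V} | {U} | {T} | {B,D} | {L} | {O,S} | {F} — 8 equivalence classes.
State B belongs to the block {B,D}, which has 2 states.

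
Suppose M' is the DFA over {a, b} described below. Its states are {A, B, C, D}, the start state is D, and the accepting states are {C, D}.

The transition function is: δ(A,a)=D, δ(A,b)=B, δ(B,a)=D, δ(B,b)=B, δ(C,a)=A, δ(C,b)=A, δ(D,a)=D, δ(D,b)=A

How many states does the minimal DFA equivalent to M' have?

2

States {C} cannot be reached from the start state, so discard them.
Initial partition by acceptance: {D} | {A,B}.
No further refinement is possible. Final partition (2 blocks): {D} | {A,B}.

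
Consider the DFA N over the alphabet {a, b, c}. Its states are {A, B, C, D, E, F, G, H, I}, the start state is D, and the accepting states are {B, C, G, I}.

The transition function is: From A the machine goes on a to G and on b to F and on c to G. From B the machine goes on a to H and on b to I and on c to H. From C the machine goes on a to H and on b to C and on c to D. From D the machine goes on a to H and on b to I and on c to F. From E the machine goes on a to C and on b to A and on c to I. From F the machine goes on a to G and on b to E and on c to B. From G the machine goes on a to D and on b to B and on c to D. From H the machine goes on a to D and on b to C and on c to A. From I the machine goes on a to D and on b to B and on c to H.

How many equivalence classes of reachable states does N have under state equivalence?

Every state is reachable, so we keep all 9.
P0 = {B,C,G,I} | {A,D,E,F,H}.
Split {A,D,E,F,H} by δ(·,a) → {A,E,F} and {D,H}.
No further refinement is possible. Final partition (3 blocks): {B,C,G,I} | {A,E,F} | {D,H}.

3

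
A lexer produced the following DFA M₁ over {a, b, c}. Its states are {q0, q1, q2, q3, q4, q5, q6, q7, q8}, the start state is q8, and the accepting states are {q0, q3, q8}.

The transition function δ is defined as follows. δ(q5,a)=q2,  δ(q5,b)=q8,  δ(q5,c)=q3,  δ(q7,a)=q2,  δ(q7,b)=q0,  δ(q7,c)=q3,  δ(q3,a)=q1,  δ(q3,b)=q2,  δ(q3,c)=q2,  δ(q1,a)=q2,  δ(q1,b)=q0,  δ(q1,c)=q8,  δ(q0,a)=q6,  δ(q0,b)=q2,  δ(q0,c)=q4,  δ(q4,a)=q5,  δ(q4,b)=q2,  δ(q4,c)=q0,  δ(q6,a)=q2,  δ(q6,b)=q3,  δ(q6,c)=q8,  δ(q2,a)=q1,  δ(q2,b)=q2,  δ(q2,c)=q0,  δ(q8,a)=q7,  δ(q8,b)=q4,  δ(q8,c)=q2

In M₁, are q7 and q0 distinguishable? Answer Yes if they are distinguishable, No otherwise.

All states are reachable from the start state.
Initial partition by acceptance: {q0,q3,q8} | {q1,q2,q4,q5,q6,q7}.
Split {q1,q2,q4,q5,q6,q7} by δ(·,b) → {q1,q5,q6,q7} and {q2,q4}.
Stable partition: {q0,q3,q8} | {q1,q5,q6,q7} | {q2,q4} — 3 equivalence classes.
q7 and q0 end up in different blocks, so they are distinguishable. For instance, the string 'ε' is accepted from only q0.

Yes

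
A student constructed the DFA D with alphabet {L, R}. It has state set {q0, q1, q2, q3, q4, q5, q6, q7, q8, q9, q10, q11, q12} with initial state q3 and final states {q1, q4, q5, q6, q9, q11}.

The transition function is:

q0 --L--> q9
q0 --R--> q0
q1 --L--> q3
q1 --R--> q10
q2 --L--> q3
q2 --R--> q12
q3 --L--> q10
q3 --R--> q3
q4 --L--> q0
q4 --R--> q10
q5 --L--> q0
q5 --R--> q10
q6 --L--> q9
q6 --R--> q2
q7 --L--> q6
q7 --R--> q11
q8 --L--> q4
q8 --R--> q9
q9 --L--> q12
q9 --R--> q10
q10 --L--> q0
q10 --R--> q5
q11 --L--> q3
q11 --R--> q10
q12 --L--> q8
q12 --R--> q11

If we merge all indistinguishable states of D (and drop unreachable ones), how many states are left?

8

Reachable states from the start: {q0,q3,q4,q5,q8,q9,q10,q11,q12}. Unreachable: {q1,q2,q6,q7} — drop them.
Start with accepting vs non-accepting: {q4,q5,q9,q11} | {q0,q3,q8,q10,q12}.
Refine {q0,q3,q8,q10,q12} on symbol L: members go to different blocks, giving {q3,q10,q12} and {q0,q8}.
Refine {q4,q5,q9,q11} on symbol L: members go to different blocks, giving {q4,q5} and {q9,q11}.
Refine {q3,q10,q12} on symbol L: members go to different blocks, giving {q10,q12} and {q3}.
Refine {q10,q12} on symbol R: members go to different blocks, giving {q10} and {q12}.
On input L, block {q0,q8} splits into {q0} and {q8}.
On input L, block {q9,q11} splits into {q9} and {q11}.
No further refinement is possible. Final partition (8 blocks): {q4,q5} | {q10} | {q0} | {q9} | {q3} | {q12} | {q8} | {q11}.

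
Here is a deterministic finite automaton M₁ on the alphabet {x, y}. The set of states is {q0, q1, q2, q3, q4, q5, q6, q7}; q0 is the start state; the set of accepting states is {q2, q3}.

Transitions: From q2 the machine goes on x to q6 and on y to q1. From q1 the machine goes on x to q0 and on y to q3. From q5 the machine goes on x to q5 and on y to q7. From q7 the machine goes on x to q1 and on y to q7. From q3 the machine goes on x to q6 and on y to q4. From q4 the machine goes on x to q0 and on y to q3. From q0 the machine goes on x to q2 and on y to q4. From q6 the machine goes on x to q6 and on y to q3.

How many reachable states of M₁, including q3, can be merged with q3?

First remove the unreachable states {q5,q7}; 6 states remain.
Start with accepting vs non-accepting: {q2,q3} | {q0,q1,q4,q6}.
Split {q0,q1,q4,q6} by δ(·,x) → {q1,q4,q6} and {q0}.
On input x, block {q1,q4,q6} splits into {q1,q4} and {q6}.
Stable partition: {q2,q3} | {q1,q4} | {q0} | {q6} — 4 equivalence classes.
State q3 belongs to the block {q2,q3}, which has 2 states.

2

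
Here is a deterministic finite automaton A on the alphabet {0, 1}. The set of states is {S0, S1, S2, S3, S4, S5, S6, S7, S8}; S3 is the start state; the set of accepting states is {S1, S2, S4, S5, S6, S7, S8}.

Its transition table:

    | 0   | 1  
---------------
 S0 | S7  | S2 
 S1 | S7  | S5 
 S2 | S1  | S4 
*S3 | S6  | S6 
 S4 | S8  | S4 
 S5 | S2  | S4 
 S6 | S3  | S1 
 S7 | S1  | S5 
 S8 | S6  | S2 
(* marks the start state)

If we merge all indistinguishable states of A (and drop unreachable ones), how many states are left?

Reachable states from the start: {S1,S2,S3,S4,S5,S6,S7,S8}. Unreachable: {S0} — drop them.
Start with accepting vs non-accepting: {S1,S2,S4,S5,S6,S7,S8} | {S3}.
On input 0, block {S1,S2,S4,S5,S6,S7,S8} splits into {S1,S2,S4,S5,S7,S8} and {S6}.
Split {S1,S2,S4,S5,S7,S8} by δ(·,0) → {S1,S2,S4,S5,S7} and {S8}.
Refine {S1,S2,S4,S5,S7} on symbol 0: members go to different blocks, giving {S1,S2,S5,S7} and {S4}.
Refine {S1,S2,S5,S7} on symbol 1: members go to different blocks, giving {S1,S7} and {S2,S5}.
On input 0, block {S2,S5} splits into {S2} and {S5}.
No further refinement is possible. Final partition (7 blocks): {S1,S7} | {S3} | {S6} | {S8} | {S4} | {S2} | {S5}.

7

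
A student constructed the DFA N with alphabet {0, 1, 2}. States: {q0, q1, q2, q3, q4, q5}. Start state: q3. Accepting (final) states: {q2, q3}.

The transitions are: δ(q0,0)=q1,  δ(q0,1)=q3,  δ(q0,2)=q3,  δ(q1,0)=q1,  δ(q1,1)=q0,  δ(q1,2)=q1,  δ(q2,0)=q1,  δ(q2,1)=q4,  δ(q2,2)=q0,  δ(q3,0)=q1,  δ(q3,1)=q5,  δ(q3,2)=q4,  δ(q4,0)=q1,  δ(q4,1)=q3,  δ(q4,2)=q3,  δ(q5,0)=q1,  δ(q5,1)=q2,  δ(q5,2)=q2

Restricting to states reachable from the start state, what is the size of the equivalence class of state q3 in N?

2

Every state is reachable, so we keep all 6.
Initial partition by acceptance: {q2,q3} | {q0,q1,q4,q5}.
Split {q0,q1,q4,q5} by δ(·,1) → {q0,q4,q5} and {q1}.
Stable partition: {q2,q3} | {q0,q4,q5} | {q1} — 3 equivalence classes.
The equivalence class containing q3 is {q2,q3}, of size 2.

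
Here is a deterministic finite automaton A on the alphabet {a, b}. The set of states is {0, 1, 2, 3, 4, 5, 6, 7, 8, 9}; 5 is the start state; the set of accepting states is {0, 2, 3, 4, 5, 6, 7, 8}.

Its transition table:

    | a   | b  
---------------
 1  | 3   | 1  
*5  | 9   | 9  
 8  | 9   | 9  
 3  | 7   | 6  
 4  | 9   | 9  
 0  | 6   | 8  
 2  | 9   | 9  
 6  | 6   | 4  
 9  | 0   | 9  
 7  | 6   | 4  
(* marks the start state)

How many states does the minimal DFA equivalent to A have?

First remove the unreachable states {1,2,3,7}; 6 states remain.
Initial partition by acceptance: {0,4,5,6,8} | {9}.
Refine {0,4,5,6,8} on symbol a: members go to different blocks, giving {4,5,8} and {0,6}.
No further refinement is possible. Final partition (3 blocks): {4,5,8} | {9} | {0,6}.

3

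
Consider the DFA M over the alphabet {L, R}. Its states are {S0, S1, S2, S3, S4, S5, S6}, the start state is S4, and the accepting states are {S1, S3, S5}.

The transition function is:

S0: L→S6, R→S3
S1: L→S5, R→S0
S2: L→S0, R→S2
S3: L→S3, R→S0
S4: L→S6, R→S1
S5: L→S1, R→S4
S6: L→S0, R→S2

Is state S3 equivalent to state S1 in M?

Yes

Every state is reachable, so we keep all 7.
Initial partition by acceptance: {S1,S3,S5} | {S0,S2,S4,S6}.
Refine {S0,S2,S4,S6} on symbol R: members go to different blocks, giving {S0,S4} and {S2,S6}.
Stable partition: {S1,S3,S5} | {S0,S4} | {S2,S6} — 3 equivalence classes.
S3 and S1 lie in the same block of the stable partition, so they are equivalent — no string distinguishes them.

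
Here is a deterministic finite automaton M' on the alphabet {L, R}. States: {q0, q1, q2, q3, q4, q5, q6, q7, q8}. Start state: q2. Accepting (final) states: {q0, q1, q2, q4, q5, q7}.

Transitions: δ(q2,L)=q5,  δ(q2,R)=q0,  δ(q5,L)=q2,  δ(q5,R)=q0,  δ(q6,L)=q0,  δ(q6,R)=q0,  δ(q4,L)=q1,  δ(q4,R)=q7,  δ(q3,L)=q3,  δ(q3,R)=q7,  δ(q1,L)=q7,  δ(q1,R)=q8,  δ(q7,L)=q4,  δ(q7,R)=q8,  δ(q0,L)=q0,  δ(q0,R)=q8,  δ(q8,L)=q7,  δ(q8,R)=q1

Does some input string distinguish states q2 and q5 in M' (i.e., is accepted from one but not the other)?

Reachable states from the start: {q0,q1,q2,q4,q5,q7,q8}. Unreachable: {q3,q6} — drop them.
Initial partition by acceptance: {q0,q1,q2,q4,q5,q7} | {q8}.
On input R, block {q0,q1,q2,q4,q5,q7} splits into {q0,q1,q7} and {q2,q4,q5}.
Refine {q0,q1,q7} on symbol L: members go to different blocks, giving {q0,q1} and {q7}.
On input L, block {q0,q1} splits into {q0} and {q1}.
Split {q2,q4,q5} by δ(·,L) → {q2,q5} and {q4}.
No further refinement is possible. Final partition (6 blocks): {q0} | {q8} | {q2,q5} | {q7} | {q1} | {q4}.
q2 and q5 lie in the same block of the stable partition, so they are equivalent — no string distinguishes them.

No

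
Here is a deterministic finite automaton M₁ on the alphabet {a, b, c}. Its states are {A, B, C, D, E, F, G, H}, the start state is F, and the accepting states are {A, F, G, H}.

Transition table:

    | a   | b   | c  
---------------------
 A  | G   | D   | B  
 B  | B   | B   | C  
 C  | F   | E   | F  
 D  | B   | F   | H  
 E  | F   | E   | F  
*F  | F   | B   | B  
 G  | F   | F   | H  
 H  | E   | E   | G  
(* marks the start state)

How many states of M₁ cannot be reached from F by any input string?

4

BFS from F reaches {B, C, E, F}; the 4 state(s) A, D, G, H are never visited.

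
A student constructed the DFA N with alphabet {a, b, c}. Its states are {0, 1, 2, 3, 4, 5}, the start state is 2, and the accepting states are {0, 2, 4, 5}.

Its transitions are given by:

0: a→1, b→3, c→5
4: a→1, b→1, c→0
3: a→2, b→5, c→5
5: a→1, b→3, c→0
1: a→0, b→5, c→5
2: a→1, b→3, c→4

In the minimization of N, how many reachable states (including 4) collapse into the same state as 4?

All states are reachable from the start state.
P0 = {0,2,4,5} | {1,3}.
The partition is now stable with 2 blocks: {0,2,4,5} | {1,3}.
State 4 belongs to the block {0,2,4,5}, which has 4 states.

4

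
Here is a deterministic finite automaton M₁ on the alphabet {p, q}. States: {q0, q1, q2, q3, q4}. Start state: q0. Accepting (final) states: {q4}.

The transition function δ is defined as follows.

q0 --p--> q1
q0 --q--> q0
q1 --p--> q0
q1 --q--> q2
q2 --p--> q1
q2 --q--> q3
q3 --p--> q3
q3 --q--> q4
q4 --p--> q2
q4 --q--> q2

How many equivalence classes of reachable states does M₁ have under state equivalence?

5

Start with accepting vs non-accepting: {q4} | {q0,q1,q2,q3}.
Split {q0,q1,q2,q3} by δ(·,q) → {q0,q1,q2} and {q3}.
Split {q0,q1,q2} by δ(·,q) → {q0,q1} and {q2}.
On input q, block {q0,q1} splits into {q0} and {q1}.
The partition is now stable with 5 blocks: {q4} | {q0} | {q3} | {q2} | {q1}.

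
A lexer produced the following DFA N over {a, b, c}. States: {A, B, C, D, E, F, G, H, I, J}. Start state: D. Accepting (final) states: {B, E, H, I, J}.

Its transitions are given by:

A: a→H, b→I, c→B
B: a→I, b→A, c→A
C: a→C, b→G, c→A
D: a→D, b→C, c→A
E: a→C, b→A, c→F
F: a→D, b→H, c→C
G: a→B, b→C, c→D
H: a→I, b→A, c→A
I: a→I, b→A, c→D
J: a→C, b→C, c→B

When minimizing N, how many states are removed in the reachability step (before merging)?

No path from D leads to E, F, J; the other 7 states are all reachable.

3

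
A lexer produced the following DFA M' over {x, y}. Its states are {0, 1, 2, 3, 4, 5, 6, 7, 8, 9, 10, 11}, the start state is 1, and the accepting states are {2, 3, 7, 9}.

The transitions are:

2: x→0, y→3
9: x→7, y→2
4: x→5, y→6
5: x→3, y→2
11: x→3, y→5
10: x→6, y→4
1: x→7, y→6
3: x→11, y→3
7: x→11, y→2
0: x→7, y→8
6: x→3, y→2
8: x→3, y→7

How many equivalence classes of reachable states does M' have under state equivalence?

First remove the unreachable states {4,9,10}; 9 states remain.
Start with accepting vs non-accepting: {2,3,7} | {0,1,5,6,8,11}.
Split {0,1,5,6,8,11} by δ(·,y) → {0,1,11} and {5,6,8}.
Stable partition: {2,3,7} | {0,1,11} | {5,6,8} — 3 equivalence classes.

3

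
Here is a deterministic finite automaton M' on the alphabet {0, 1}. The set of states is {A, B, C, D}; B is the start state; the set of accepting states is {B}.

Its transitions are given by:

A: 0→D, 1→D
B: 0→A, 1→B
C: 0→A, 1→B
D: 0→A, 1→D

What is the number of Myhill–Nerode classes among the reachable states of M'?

Reachable states from the start: {A,B,D}. Unreachable: {C} — drop them.
Initial partition by acceptance: {B} | {A,D}.
No further refinement is possible. Final partition (2 blocks): {B} | {A,D}.

2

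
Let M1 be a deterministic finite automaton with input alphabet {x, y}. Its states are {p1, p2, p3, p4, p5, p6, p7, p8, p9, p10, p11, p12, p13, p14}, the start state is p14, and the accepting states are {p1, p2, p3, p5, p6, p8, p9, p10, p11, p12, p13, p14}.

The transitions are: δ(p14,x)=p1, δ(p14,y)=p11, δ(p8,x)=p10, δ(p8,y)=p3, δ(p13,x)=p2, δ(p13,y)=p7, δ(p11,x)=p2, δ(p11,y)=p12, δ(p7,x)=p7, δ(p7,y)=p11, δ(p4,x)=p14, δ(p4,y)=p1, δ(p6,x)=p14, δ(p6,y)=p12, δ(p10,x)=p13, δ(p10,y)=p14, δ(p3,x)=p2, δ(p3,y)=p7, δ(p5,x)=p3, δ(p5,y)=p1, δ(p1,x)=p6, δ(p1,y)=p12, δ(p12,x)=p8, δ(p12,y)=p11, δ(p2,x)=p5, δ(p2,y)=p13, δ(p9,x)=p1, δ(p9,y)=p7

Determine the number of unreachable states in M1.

No path from p14 leads to p4, p9; the other 12 states are all reachable.

2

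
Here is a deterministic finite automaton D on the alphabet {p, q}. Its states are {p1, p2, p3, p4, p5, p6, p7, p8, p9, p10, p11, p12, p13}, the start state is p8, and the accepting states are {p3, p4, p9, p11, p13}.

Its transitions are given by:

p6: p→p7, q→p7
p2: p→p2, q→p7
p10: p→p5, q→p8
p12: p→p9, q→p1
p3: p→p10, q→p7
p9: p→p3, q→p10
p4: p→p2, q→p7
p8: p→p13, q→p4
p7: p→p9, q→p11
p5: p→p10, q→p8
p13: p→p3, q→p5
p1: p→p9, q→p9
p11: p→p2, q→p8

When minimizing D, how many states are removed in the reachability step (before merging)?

No path from p8 leads to p1, p6, p12; the other 10 states are all reachable.

3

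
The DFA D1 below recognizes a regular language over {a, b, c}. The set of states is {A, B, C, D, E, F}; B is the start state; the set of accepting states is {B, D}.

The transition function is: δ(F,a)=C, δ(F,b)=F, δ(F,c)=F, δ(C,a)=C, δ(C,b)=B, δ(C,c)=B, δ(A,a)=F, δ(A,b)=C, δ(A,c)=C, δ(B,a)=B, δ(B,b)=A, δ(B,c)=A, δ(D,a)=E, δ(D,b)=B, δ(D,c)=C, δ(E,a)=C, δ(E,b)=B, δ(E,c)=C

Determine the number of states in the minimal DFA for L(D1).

4

Reachable states from the start: {A,B,C,F}. Unreachable: {D,E} — drop them.
Initial partition by acceptance: {B} | {A,C,F}.
Refine {A,C,F} on symbol b: members go to different blocks, giving {A,F} and {C}.
Refine {A,F} on symbol a: members go to different blocks, giving {A} and {F}.
No further refinement is possible. Final partition (4 blocks): {B} | {A} | {C} | {F}.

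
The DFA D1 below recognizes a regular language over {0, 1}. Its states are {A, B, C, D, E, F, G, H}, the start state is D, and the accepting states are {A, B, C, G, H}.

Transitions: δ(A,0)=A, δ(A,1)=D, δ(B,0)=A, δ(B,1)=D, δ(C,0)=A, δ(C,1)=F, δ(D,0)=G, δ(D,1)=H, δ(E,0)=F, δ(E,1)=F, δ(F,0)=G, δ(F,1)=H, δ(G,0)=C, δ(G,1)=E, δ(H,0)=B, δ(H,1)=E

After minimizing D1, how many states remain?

Start with accepting vs non-accepting: {A,B,C,G,H} | {D,E,F}.
Refine {D,E,F} on symbol 0: members go to different blocks, giving {D,F} and {E}.
On input 1, block {A,B,C,G,H} splits into {A,B,C} and {G,H}.
The partition is now stable with 4 blocks: {A,B,C} | {D,F} | {E} | {G,H}.

4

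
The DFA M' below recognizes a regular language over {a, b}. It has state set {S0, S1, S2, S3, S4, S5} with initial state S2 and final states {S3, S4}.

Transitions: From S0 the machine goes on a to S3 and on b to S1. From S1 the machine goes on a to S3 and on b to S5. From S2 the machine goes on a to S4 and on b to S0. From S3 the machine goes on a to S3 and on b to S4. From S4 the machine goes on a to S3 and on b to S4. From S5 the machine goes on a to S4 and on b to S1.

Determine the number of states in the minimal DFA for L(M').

Start with accepting vs non-accepting: {S3,S4} | {S0,S1,S2,S5}.
Stable partition: {S3,S4} | {S0,S1,S2,S5} — 2 equivalence classes.

2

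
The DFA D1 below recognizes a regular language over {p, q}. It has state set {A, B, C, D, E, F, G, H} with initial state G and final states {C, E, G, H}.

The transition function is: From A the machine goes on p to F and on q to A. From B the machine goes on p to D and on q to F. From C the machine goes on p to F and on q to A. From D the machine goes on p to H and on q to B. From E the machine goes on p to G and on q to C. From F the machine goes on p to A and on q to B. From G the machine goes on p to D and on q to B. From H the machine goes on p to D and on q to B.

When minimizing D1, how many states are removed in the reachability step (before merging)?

No path from G leads to C, E; the other 6 states are all reachable.

2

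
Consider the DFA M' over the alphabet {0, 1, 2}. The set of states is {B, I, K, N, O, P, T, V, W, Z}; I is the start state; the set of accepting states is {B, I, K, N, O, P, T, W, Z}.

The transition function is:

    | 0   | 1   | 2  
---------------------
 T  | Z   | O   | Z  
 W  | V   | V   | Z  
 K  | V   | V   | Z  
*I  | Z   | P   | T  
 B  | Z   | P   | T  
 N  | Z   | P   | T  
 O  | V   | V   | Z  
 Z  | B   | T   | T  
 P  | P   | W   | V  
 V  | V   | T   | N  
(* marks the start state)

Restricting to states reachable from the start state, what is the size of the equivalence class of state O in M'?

Reachable states from the start: {B,I,N,O,P,T,V,W,Z}. Unreachable: {K} — drop them.
Start with accepting vs non-accepting: {B,I,N,O,P,T,W,Z} | {V}.
Refine {B,I,N,O,P,T,W,Z} on symbol 0: members go to different blocks, giving {B,I,N,P,T,Z} and {O,W}.
On input 1, block {B,I,N,P,T,Z} splits into {B,I,N,Z} and {P,T}.
On input 0, block {P,T} splits into {T} and {P}.
On input 1, block {B,I,N,Z} splits into {B,I,N} and {Z}.
Stable partition: {B,I,N} | {V} | {O,W} | {T} | {P} | {Z} — 6 equivalence classes.
The equivalence class containing O is {O,W}, of size 2.

2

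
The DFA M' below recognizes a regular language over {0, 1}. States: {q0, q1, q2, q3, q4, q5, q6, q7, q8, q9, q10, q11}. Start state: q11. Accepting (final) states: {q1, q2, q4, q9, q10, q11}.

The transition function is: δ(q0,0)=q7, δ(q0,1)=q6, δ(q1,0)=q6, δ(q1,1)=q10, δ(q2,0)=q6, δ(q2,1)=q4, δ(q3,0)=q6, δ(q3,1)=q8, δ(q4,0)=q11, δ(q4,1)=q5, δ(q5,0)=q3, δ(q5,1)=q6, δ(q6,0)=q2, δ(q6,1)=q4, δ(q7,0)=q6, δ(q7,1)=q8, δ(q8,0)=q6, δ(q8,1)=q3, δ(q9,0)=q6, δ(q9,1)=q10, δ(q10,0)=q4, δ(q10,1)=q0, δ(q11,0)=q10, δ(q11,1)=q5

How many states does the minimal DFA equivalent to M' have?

States {q1,q9} cannot be reached from the start state, so discard them.
P0 = {q2,q4,q10,q11} | {q0,q3,q5,q6,q7,q8}.
Refine {q2,q4,q10,q11} on symbol 0: members go to different blocks, giving {q4,q10,q11} and {q2}.
Refine {q0,q3,q5,q6,q7,q8} on symbol 0: members go to different blocks, giving {q0,q3,q5,q7,q8} and {q6}.
Split {q0,q3,q5,q7,q8} by δ(·,0) → {q3,q7,q8} and {q0,q5}.
The partition is now stable with 5 blocks: {q4,q10,q11} | {q3,q7,q8} | {q2} | {q6} | {q0,q5}.

5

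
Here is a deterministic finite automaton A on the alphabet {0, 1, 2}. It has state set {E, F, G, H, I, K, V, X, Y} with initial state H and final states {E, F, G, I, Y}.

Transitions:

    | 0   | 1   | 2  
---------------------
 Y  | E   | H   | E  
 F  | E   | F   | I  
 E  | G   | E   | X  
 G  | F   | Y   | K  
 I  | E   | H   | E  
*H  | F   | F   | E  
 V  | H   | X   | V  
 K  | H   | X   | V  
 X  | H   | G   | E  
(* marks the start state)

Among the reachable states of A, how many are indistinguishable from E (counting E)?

1

Every state is reachable, so we keep all 9.
Start with accepting vs non-accepting: {E,F,G,I,Y} | {H,K,V,X}.
On input 1, block {E,F,G,I,Y} splits into {E,F,G} and {I,Y}.
On input 1, block {E,F,G} splits into {E,F} and {G}.
Split {E,F} by δ(·,0) → {E} and {F}.
Split {H,K,V,X} by δ(·,0) → {K,V,X} and {H}.
On input 1, block {K,V,X} splits into {K,V} and {X}.
Stable partition: {E} | {K,V} | {I,Y} | {G} | {F} | {H} | {X} — 7 equivalence classes.
State E belongs to the block {E}, which has 1 states.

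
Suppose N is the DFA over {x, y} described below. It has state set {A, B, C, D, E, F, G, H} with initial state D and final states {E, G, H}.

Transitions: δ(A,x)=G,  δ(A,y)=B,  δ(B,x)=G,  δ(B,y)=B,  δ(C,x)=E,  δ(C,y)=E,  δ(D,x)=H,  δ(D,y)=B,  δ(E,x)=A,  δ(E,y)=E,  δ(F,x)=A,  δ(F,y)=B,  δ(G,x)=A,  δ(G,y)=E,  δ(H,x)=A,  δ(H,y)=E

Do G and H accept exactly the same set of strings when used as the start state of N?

First remove the unreachable states {C,F}; 6 states remain.
Initial partition by acceptance: {E,G,H} | {A,B,D}.
The partition is now stable with 2 blocks: {E,G,H} | {A,B,D}.
G and H lie in the same block of the stable partition, so they are equivalent — no string distinguishes them.

Yes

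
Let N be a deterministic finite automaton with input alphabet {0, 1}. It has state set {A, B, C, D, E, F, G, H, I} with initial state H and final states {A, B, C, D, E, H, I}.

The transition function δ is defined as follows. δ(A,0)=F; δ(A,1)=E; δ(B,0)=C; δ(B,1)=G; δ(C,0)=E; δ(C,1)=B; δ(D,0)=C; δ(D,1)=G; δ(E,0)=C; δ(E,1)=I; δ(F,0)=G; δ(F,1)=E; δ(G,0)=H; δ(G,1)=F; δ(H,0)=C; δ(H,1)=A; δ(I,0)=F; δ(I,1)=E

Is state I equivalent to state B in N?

Reachable states from the start: {A,B,C,E,F,G,H,I}. Unreachable: {D} — drop them.
P0 = {A,B,C,E,H,I} | {F,G}.
On input 0, block {A,B,C,E,H,I} splits into {B,C,E,H} and {A,I}.
On input 1, block {B,C,E,H} splits into {E,H} and {B} and {C}.
On input 0, block {F,G} splits into {F} and {G}.
Stable partition: {E,H} | {F} | {A,I} | {B} | {C} | {G} — 6 equivalence classes.
I and B end up in different blocks, so they are distinguishable. For instance, the string '0' is accepted from only B.

No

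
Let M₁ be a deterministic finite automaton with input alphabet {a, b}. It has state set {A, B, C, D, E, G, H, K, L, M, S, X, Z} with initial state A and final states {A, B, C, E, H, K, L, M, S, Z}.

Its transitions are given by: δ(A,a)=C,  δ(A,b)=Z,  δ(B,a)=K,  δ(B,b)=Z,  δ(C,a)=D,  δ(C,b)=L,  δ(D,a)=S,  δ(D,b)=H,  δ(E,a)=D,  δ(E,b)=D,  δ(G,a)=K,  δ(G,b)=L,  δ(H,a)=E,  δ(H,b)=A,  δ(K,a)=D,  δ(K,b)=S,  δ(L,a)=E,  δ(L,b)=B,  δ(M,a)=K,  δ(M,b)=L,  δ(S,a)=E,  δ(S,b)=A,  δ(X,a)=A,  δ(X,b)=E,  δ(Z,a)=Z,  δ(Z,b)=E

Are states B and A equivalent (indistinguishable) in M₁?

Yes

States {G,M,X} cannot be reached from the start state, so discard them.
Initial partition by acceptance: {A,B,C,E,H,K,L,S,Z} | {D}.
On input a, block {A,B,C,E,H,K,L,S,Z} splits into {A,B,H,L,S,Z} and {C,E,K}.
Refine {A,B,H,L,S,Z} on symbol a: members go to different blocks, giving {A,B,H,L,S} and {Z}.
On input b, block {A,B,H,L,S} splits into {H,L,S} and {A,B}.
On input b, block {C,E,K} splits into {C,K} and {E}.
No further refinement is possible. Final partition (6 blocks): {H,L,S} | {D} | {C,K} | {Z} | {A,B} | {E}.
B and A lie in the same block of the stable partition, so they are equivalent — no string distinguishes them.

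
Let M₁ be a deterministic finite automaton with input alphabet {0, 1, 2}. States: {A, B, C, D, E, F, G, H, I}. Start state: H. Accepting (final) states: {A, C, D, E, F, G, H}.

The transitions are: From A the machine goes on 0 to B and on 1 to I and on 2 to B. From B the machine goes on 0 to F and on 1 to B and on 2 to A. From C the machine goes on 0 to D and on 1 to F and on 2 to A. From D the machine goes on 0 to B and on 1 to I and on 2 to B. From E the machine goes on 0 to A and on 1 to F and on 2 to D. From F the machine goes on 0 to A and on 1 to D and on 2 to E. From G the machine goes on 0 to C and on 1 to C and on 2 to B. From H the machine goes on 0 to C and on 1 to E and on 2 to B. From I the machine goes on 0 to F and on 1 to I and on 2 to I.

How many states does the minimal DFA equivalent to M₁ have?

6

First remove the unreachable states {G}; 8 states remain.
Start with accepting vs non-accepting: {A,C,D,E,F,H} | {B,I}.
Split {A,C,D,E,F,H} by δ(·,0) → {C,E,F,H} and {A,D}.
On input 0, block {C,E,F,H} splits into {C,E,F} and {H}.
On input 1, block {C,E,F} splits into {C,E} and {F}.
Refine {B,I} on symbol 2: members go to different blocks, giving {B} and {I}.
No further refinement is possible. Final partition (6 blocks): {C,E} | {B} | {A,D} | {H} | {F} | {I}.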